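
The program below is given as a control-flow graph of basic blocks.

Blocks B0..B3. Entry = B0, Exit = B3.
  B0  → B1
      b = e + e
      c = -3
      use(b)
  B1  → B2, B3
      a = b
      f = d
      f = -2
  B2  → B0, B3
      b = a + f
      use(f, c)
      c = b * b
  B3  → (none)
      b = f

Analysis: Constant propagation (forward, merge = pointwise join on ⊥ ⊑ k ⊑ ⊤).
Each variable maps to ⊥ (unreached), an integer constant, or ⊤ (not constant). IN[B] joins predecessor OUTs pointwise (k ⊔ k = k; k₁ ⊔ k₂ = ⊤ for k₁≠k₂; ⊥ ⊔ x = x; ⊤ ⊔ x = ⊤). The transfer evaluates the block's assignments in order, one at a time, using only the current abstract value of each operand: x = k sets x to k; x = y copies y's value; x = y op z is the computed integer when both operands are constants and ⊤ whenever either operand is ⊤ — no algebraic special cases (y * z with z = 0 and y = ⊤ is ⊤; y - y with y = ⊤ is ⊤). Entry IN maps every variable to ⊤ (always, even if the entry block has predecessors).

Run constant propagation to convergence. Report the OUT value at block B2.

Answer: {a: ⊤, b: ⊤, c: ⊤, d: ⊤, e: ⊤, f: -2}

Derivation:
Per-block solution:
  B0:  IN=(all ⊤)  OUT={c:-3; rest ⊤}
  B1:  IN={c:-3; rest ⊤}  OUT={c:-3, f:-2; rest ⊤}
  B2:  IN={c:-3, f:-2; rest ⊤}  OUT={f:-2; rest ⊤}
  B3:  IN={f:-2; rest ⊤}  OUT={b:-2, f:-2; rest ⊤}

Merge at B2: IN[B2] = OUT[B1] = {a: ⊤, b: ⊤, c: -3, d: ⊤, e: ⊤, f: -2}
Applying B2's transfer function to that IN value gives OUT[B2] (row B2 above).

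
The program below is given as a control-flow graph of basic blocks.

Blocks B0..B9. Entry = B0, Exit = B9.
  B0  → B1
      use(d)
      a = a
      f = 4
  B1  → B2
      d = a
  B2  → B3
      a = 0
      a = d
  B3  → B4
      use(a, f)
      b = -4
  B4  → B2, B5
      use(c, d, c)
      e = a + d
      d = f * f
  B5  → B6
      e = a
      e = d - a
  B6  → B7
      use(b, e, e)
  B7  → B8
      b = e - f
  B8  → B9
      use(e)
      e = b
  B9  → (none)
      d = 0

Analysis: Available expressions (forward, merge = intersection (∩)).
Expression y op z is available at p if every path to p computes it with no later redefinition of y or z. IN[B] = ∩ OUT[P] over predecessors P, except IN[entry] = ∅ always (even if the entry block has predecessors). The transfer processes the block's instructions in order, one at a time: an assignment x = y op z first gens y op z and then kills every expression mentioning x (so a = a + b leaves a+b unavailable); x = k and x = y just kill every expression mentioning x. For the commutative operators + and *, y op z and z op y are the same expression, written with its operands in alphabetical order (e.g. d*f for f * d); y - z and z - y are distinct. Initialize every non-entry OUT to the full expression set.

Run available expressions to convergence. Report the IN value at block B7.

Converged values:
  B0: | IN={} | OUT={}
  B1: | IN={} | OUT={}
  B2: | IN={} | OUT={}
  B3: | IN={} | OUT={}
  B4: | IN={} | OUT={f*f}
  B5: | IN={f*f} | OUT={d-a, f*f}
  B6: | IN={d-a, f*f} | OUT={d-a, f*f}
  B7: | IN={d-a, f*f} | OUT={d-a, e-f, f*f}
  B8: | IN={d-a, e-f, f*f} | OUT={d-a, f*f}
  B9: | IN={d-a, f*f} | OUT={f*f}

Merge at B7: IN[B7] = OUT[B6] = {d-a, f*f}

Answer: {d-a, f*f}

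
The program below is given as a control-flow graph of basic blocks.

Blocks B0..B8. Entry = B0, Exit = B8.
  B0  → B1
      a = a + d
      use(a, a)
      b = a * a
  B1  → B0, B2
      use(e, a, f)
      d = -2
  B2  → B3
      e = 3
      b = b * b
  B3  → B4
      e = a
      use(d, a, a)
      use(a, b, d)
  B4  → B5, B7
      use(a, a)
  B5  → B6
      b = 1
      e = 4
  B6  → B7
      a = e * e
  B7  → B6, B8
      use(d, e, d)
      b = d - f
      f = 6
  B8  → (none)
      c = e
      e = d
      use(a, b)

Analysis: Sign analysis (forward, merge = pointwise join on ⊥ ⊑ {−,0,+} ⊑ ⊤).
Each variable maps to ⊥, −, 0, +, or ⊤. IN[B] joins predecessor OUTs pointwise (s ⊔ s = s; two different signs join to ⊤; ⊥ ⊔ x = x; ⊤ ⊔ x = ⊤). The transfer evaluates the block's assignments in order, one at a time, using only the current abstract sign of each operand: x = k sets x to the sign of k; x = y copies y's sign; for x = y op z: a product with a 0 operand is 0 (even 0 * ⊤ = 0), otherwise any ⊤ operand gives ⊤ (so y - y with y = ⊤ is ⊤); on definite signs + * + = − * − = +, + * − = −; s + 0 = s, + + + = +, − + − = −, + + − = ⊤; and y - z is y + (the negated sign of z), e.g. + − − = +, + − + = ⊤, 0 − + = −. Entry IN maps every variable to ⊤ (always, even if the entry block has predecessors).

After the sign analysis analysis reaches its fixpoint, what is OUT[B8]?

Per-block solution:
  B0:   IN=(all ⊤)   OUT=(all ⊤)
  B1:   IN=(all ⊤)   OUT={d:-; rest ⊤}
  B2:   IN={d:-; rest ⊤}   OUT={d:-, e:+; rest ⊤}
  B3:   IN={d:-, e:+; rest ⊤}   OUT={d:-; rest ⊤}
  B4:   IN={d:-; rest ⊤}   OUT={d:-; rest ⊤}
  B5:   IN={d:-; rest ⊤}   OUT={b:+, d:-, e:+; rest ⊤}
  B6:   IN={d:-; rest ⊤}   OUT={d:-; rest ⊤}
  B7:   IN={d:-; rest ⊤}   OUT={d:-, f:+; rest ⊤}
  B8:   IN={d:-, f:+; rest ⊤}   OUT={d:-, e:-, f:+; rest ⊤}

Merge at B8: IN[B8] = OUT[B7] = {a: ⊤, b: ⊤, c: ⊤, d: -, e: ⊤, f: +}
Applying B8's transfer function to that IN value gives OUT[B8] (row B8 above).

Answer: {a: ⊤, b: ⊤, c: ⊤, d: -, e: -, f: +}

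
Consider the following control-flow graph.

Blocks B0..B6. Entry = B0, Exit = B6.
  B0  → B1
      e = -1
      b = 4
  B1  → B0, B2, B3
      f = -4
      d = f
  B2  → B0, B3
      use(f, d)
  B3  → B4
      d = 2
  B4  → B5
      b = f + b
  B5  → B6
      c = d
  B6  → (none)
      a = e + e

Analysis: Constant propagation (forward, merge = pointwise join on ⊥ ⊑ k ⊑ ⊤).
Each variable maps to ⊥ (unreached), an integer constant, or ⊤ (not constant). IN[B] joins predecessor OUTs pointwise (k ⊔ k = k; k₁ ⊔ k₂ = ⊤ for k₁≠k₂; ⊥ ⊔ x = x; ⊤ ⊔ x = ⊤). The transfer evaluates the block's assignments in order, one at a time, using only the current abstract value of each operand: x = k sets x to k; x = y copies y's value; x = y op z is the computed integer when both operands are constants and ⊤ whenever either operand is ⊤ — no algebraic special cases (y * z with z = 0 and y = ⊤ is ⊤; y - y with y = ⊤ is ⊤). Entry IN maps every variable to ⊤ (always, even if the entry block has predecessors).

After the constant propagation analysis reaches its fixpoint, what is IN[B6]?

Per-block solution:
  B0: | IN=(all ⊤) | OUT={b:4, e:-1; rest ⊤}
  B1: | IN={b:4, e:-1; rest ⊤} | OUT={b:4, d:-4, e:-1, f:-4; rest ⊤}
  B2: | IN={b:4, d:-4, e:-1, f:-4; rest ⊤} | OUT={b:4, d:-4, e:-1, f:-4; rest ⊤}
  B3: | IN={b:4, d:-4, e:-1, f:-4; rest ⊤} | OUT={b:4, d:2, e:-1, f:-4; rest ⊤}
  B4: | IN={b:4, d:2, e:-1, f:-4; rest ⊤} | OUT={b:0, d:2, e:-1, f:-4; rest ⊤}
  B5: | IN={b:0, d:2, e:-1, f:-4; rest ⊤} | OUT={b:0, c:2, d:2, e:-1, f:-4; rest ⊤}
  B6: | IN={b:0, c:2, d:2, e:-1, f:-4; rest ⊤} | OUT={a:-2, b:0, c:2, d:2, e:-1, f:-4; rest ⊤}

Merge at B6: IN[B6] = OUT[B5] = {a: ⊤, b: 0, c: 2, d: 2, e: -1, f: -4}

Answer: {a: ⊤, b: 0, c: 2, d: 2, e: -1, f: -4}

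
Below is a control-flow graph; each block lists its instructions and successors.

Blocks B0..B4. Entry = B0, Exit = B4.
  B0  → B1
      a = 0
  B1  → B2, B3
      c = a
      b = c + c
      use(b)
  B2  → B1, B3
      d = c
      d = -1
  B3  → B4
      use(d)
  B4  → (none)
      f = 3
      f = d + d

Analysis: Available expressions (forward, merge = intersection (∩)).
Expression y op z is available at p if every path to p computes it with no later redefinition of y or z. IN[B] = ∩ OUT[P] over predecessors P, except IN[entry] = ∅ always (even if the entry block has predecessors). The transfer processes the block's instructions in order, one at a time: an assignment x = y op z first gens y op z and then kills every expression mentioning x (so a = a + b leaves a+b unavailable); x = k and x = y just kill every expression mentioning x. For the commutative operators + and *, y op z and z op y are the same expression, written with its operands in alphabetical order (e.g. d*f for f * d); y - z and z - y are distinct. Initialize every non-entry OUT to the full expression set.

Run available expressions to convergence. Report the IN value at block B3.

Answer: {c+c}

Working:
Per-block solution:
  B0:   IN={}   OUT={}
  B1:   IN={}   OUT={c+c}
  B2:   IN={c+c}   OUT={c+c}
  B3:   IN={c+c}   OUT={c+c}
  B4:   IN={c+c}   OUT={c+c, d+d}

Merge at B3: IN[B3] = OUT[B1] ∩ OUT[B2] = {c+c}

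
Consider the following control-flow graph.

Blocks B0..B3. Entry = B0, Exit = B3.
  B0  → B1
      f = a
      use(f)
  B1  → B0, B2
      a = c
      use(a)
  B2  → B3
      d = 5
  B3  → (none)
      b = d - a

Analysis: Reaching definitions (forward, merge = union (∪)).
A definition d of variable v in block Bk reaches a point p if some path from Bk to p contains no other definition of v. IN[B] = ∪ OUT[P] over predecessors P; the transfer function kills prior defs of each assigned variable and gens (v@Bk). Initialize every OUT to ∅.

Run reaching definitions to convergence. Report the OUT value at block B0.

Answer: {a@B1, f@B0}

Trace:
Converged values:
  B0:   IN={a@B1, f@B0}   OUT={a@B1, f@B0}
  B1:   IN={a@B1, f@B0}   OUT={a@B1, f@B0}
  B2:   IN={a@B1, f@B0}   OUT={a@B1, d@B2, f@B0}
  B3:   IN={a@B1, d@B2, f@B0}   OUT={a@B1, b@B3, d@B2, f@B0}

Merge at B0 (entry node, so the boundary value {} is joined with the incoming edge(s)): IN[B0] = {} ⊔ OUT[B1] = {a@B1, f@B0}
Applying B0's transfer function to that IN value gives OUT[B0] (row B0 above).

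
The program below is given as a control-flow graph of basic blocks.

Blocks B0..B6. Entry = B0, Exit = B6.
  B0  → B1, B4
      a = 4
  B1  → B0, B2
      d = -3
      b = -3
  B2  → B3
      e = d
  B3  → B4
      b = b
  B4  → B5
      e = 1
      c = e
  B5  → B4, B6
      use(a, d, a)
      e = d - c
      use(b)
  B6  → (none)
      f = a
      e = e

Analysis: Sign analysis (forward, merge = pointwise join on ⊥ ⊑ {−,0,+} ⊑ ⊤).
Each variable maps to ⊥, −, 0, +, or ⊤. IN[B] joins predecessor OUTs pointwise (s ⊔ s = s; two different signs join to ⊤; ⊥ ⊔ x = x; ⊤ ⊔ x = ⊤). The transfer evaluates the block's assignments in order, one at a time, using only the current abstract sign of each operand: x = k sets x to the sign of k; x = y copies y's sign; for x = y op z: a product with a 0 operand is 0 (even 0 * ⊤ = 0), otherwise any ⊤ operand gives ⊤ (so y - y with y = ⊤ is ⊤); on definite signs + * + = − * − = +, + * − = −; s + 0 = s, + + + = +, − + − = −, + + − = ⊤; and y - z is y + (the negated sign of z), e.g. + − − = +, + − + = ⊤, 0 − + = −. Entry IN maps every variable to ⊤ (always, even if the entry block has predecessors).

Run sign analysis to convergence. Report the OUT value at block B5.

Answer: {a: +, b: ⊤, c: +, d: ⊤, e: ⊤, f: ⊤}

Derivation:
Converged values:
  B0:   IN=(all ⊤)   OUT={a:+; rest ⊤}
  B1:   IN={a:+; rest ⊤}   OUT={a:+, b:-, d:-; rest ⊤}
  B2:   IN={a:+, b:-, d:-; rest ⊤}   OUT={a:+, b:-, d:-, e:-; rest ⊤}
  B3:   IN={a:+, b:-, d:-, e:-; rest ⊤}   OUT={a:+, b:-, d:-, e:-; rest ⊤}
  B4:   IN={a:+; rest ⊤}   OUT={a:+, c:+, e:+; rest ⊤}
  B5:   IN={a:+, c:+, e:+; rest ⊤}   OUT={a:+, c:+; rest ⊤}
  B6:   IN={a:+, c:+; rest ⊤}   OUT={a:+, c:+, f:+; rest ⊤}

Merge at B5: IN[B5] = OUT[B4] = {a: +, b: ⊤, c: +, d: ⊤, e: +, f: ⊤}
Applying B5's transfer function to that IN value gives OUT[B5] (row B5 above).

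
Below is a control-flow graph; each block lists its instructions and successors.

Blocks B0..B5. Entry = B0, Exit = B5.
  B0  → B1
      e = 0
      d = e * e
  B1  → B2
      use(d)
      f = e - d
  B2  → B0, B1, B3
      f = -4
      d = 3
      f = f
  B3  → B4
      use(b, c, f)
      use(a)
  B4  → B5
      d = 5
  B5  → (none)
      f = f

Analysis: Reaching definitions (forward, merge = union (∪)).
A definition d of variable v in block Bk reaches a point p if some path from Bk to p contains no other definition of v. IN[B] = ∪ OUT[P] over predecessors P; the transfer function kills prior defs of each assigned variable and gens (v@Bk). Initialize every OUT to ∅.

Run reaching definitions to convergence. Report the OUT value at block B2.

Converged values:
  B0:  IN={d@B2, e@B0, f@B2}  OUT={d@B0, e@B0, f@B2}
  B1:  IN={d@B0, d@B2, e@B0, f@B2}  OUT={d@B0, d@B2, e@B0, f@B1}
  B2:  IN={d@B0, d@B2, e@B0, f@B1}  OUT={d@B2, e@B0, f@B2}
  B3:  IN={d@B2, e@B0, f@B2}  OUT={d@B2, e@B0, f@B2}
  B4:  IN={d@B2, e@B0, f@B2}  OUT={d@B4, e@B0, f@B2}
  B5:  IN={d@B4, e@B0, f@B2}  OUT={d@B4, e@B0, f@B5}

Merge at B2: IN[B2] = OUT[B1] = {d@B0, d@B2, e@B0, f@B1}
Applying B2's transfer function to that IN value gives OUT[B2] (row B2 above).

Answer: {d@B2, e@B0, f@B2}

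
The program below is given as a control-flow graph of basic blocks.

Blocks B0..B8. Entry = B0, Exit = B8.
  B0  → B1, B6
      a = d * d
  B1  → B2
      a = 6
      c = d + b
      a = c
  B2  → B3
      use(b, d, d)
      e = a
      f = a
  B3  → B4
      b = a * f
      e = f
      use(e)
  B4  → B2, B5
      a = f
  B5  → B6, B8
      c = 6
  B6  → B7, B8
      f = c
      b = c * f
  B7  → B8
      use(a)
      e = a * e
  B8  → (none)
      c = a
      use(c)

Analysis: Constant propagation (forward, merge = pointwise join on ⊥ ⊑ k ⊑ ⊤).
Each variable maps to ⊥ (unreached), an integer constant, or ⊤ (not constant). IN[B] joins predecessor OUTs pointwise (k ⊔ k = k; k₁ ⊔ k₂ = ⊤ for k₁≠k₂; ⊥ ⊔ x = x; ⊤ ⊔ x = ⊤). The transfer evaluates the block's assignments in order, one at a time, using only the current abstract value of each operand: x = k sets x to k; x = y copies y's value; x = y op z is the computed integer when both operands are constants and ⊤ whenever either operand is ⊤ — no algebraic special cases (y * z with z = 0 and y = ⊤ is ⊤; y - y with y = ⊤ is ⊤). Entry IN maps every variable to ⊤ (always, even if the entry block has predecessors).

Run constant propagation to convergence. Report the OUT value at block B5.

Answer: {a: ⊤, b: ⊤, c: 6, d: ⊤, e: ⊤, f: ⊤}

Trace:
Converged values:
  B0:  IN=(all ⊤)  OUT=(all ⊤)
  B1:  IN=(all ⊤)  OUT=(all ⊤)
  B2:  IN=(all ⊤)  OUT=(all ⊤)
  B3:  IN=(all ⊤)  OUT=(all ⊤)
  B4:  IN=(all ⊤)  OUT=(all ⊤)
  B5:  IN=(all ⊤)  OUT={c:6; rest ⊤}
  B6:  IN=(all ⊤)  OUT=(all ⊤)
  B7:  IN=(all ⊤)  OUT=(all ⊤)
  B8:  IN=(all ⊤)  OUT=(all ⊤)

Merge at B5: IN[B5] = OUT[B4] = {a: ⊤, b: ⊤, c: ⊤, d: ⊤, e: ⊤, f: ⊤}
Applying B5's transfer function to that IN value gives OUT[B5] (row B5 above).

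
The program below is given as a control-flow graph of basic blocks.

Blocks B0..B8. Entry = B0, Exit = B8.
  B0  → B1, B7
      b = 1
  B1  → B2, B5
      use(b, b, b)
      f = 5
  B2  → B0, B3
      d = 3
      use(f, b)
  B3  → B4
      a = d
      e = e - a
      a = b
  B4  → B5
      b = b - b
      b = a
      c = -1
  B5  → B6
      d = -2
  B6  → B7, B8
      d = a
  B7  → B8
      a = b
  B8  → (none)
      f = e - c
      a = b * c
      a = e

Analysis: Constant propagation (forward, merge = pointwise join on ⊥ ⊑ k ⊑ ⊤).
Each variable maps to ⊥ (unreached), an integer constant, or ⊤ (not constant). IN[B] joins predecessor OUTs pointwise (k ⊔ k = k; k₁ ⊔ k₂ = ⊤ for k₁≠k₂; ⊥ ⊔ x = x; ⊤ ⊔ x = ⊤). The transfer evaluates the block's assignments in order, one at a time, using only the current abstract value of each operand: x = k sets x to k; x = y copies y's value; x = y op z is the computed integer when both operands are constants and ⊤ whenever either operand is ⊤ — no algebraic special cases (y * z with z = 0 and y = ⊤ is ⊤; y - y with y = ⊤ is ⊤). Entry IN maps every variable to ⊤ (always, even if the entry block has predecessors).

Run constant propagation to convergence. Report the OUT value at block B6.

Per-block solution:
  B0:  IN=(all ⊤)  OUT={b:1; rest ⊤}
  B1:  IN={b:1; rest ⊤}  OUT={b:1, f:5; rest ⊤}
  B2:  IN={b:1, f:5; rest ⊤}  OUT={b:1, d:3, f:5; rest ⊤}
  B3:  IN={b:1, d:3, f:5; rest ⊤}  OUT={a:1, b:1, d:3, f:5; rest ⊤}
  B4:  IN={a:1, b:1, d:3, f:5; rest ⊤}  OUT={a:1, b:1, c:-1, d:3, f:5; rest ⊤}
  B5:  IN={b:1, f:5; rest ⊤}  OUT={b:1, d:-2, f:5; rest ⊤}
  B6:  IN={b:1, d:-2, f:5; rest ⊤}  OUT={b:1, f:5; rest ⊤}
  B7:  IN={b:1; rest ⊤}  OUT={a:1, b:1; rest ⊤}
  B8:  IN={b:1; rest ⊤}  OUT={b:1; rest ⊤}

Merge at B6: IN[B6] = OUT[B5] = {a: ⊤, b: 1, c: ⊤, d: -2, e: ⊤, f: 5}
Applying B6's transfer function to that IN value gives OUT[B6] (row B6 above).

Answer: {a: ⊤, b: 1, c: ⊤, d: ⊤, e: ⊤, f: 5}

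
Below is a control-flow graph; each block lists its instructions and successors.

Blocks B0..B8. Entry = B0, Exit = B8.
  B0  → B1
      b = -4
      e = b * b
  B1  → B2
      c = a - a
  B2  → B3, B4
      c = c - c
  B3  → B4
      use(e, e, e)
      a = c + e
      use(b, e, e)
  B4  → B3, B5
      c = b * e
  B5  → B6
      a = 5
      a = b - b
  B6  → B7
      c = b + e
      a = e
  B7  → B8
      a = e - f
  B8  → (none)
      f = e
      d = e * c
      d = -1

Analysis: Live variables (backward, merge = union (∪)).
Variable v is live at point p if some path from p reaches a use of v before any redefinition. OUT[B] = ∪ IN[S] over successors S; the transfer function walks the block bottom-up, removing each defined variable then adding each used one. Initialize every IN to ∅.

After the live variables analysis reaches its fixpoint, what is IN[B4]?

Fixpoint table:
  B0:   IN={a, f}   OUT={a, b, e, f}
  B1:   IN={a, b, e, f}   OUT={b, c, e, f}
  B2:   IN={b, c, e, f}   OUT={b, c, e, f}
  B3:   IN={b, c, e, f}   OUT={b, e, f}
  B4:   IN={b, e, f}   OUT={b, c, e, f}
  B5:   IN={b, e, f}   OUT={b, e, f}
  B6:   IN={b, e, f}   OUT={c, e, f}
  B7:   IN={c, e, f}   OUT={c, e}
  B8:   IN={c, e}   OUT={}

Merge at B4: OUT[B4] = IN[B3] ⊔ IN[B5] = {b, c, e, f}
Applying B4's transfer function to that OUT value gives IN[B4] (row B4 above).

Answer: {b, e, f}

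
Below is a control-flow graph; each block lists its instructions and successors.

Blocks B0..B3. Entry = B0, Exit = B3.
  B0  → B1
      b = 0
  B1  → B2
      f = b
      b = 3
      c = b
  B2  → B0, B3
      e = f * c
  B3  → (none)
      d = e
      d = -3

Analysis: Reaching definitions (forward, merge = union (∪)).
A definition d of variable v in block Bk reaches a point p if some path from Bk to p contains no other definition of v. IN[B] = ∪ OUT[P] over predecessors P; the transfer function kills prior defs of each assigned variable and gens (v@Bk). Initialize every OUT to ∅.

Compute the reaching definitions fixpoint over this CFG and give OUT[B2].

Answer: {b@B1, c@B1, e@B2, f@B1}

Derivation:
Per-block solution:
  B0:   IN={b@B1, c@B1, e@B2, f@B1}   OUT={b@B0, c@B1, e@B2, f@B1}
  B1:   IN={b@B0, c@B1, e@B2, f@B1}   OUT={b@B1, c@B1, e@B2, f@B1}
  B2:   IN={b@B1, c@B1, e@B2, f@B1}   OUT={b@B1, c@B1, e@B2, f@B1}
  B3:   IN={b@B1, c@B1, e@B2, f@B1}   OUT={b@B1, c@B1, d@B3, e@B2, f@B1}

Merge at B2: IN[B2] = OUT[B1] = {b@B1, c@B1, e@B2, f@B1}
Applying B2's transfer function to that IN value gives OUT[B2] (row B2 above).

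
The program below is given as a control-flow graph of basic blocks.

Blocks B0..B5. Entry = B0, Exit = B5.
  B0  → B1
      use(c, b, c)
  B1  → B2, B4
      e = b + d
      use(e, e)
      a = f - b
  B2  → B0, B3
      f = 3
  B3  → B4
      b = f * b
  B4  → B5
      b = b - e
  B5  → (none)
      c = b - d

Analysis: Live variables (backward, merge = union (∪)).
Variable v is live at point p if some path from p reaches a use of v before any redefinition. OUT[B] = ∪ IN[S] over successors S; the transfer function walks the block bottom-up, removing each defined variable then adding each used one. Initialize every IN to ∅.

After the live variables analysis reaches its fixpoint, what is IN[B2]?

Fixpoint table:
  B0: | IN={b, c, d, f} | OUT={b, c, d, f}
  B1: | IN={b, c, d, f} | OUT={b, c, d, e}
  B2: | IN={b, c, d, e} | OUT={b, c, d, e, f}
  B3: | IN={b, d, e, f} | OUT={b, d, e}
  B4: | IN={b, d, e} | OUT={b, d}
  B5: | IN={b, d} | OUT={}

Merge at B2: OUT[B2] = IN[B0] ⊔ IN[B3] = {b, c, d, e, f}
Applying B2's transfer function to that OUT value gives IN[B2] (row B2 above).

Answer: {b, c, d, e}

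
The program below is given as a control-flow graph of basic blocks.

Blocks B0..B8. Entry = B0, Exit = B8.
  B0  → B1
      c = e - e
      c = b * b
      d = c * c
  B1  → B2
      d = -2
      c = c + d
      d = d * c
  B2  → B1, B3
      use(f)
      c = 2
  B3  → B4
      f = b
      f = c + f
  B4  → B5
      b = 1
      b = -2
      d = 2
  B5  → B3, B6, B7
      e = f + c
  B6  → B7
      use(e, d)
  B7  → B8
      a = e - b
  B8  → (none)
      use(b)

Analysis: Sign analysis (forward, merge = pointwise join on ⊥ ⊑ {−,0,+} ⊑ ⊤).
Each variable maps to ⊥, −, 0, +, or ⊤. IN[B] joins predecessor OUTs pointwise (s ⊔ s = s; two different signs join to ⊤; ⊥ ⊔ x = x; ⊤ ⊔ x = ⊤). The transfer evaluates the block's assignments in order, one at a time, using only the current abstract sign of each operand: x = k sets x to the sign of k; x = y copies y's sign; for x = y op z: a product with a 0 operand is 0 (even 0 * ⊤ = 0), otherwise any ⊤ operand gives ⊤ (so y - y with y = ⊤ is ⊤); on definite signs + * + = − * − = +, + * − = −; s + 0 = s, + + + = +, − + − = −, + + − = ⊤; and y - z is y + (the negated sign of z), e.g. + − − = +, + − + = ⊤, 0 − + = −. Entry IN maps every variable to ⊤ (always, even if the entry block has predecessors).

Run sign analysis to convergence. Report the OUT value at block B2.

Converged values:
  B0:   IN=(all ⊤)   OUT=(all ⊤)
  B1:   IN=(all ⊤)   OUT=(all ⊤)
  B2:   IN=(all ⊤)   OUT={c:+; rest ⊤}
  B3:   IN={c:+; rest ⊤}   OUT={c:+; rest ⊤}
  B4:   IN={c:+; rest ⊤}   OUT={b:-, c:+, d:+; rest ⊤}
  B5:   IN={b:-, c:+, d:+; rest ⊤}   OUT={b:-, c:+, d:+; rest ⊤}
  B6:   IN={b:-, c:+, d:+; rest ⊤}   OUT={b:-, c:+, d:+; rest ⊤}
  B7:   IN={b:-, c:+, d:+; rest ⊤}   OUT={b:-, c:+, d:+; rest ⊤}
  B8:   IN={b:-, c:+, d:+; rest ⊤}   OUT={b:-, c:+, d:+; rest ⊤}

Merge at B2: IN[B2] = OUT[B1] = {a: ⊤, b: ⊤, c: ⊤, d: ⊤, e: ⊤, f: ⊤}
Applying B2's transfer function to that IN value gives OUT[B2] (row B2 above).

Answer: {a: ⊤, b: ⊤, c: +, d: ⊤, e: ⊤, f: ⊤}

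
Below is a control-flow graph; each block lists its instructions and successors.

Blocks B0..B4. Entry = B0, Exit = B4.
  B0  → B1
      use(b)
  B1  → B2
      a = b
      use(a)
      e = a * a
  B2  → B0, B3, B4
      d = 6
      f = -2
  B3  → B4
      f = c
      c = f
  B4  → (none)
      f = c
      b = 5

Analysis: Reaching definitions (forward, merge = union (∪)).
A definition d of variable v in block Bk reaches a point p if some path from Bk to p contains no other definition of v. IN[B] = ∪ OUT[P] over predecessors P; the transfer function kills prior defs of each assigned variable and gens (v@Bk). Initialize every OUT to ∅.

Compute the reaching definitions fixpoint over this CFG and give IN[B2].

Fixpoint table:
  B0:   IN={a@B1, d@B2, e@B1, f@B2}   OUT={a@B1, d@B2, e@B1, f@B2}
  B1:   IN={a@B1, d@B2, e@B1, f@B2}   OUT={a@B1, d@B2, e@B1, f@B2}
  B2:   IN={a@B1, d@B2, e@B1, f@B2}   OUT={a@B1, d@B2, e@B1, f@B2}
  B3:   IN={a@B1, d@B2, e@B1, f@B2}   OUT={a@B1, c@B3, d@B2, e@B1, f@B3}
  B4:   IN={a@B1, c@B3, d@B2, e@B1, f@B2, f@B3}   OUT={a@B1, b@B4, c@B3, d@B2, e@B1, f@B4}

Merge at B2: IN[B2] = OUT[B1] = {a@B1, d@B2, e@B1, f@B2}

Answer: {a@B1, d@B2, e@B1, f@B2}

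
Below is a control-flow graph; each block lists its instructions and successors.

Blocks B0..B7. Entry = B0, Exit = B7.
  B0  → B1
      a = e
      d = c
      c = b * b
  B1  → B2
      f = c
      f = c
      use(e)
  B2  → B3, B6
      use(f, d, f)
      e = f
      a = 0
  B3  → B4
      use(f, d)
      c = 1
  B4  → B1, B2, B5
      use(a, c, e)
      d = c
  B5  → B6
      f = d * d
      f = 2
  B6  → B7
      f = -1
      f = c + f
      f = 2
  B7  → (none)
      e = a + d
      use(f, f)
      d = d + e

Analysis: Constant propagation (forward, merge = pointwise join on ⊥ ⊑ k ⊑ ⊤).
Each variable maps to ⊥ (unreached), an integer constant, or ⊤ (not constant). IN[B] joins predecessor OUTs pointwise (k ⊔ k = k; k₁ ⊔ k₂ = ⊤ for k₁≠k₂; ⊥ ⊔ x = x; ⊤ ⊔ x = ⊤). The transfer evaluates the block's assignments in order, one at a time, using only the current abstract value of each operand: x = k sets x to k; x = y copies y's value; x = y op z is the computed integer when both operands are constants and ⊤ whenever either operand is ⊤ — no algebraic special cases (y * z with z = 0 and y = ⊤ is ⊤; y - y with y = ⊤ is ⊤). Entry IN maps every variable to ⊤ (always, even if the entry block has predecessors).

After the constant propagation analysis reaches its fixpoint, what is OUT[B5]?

Fixpoint table:
  B0: | IN=(all ⊤) | OUT=(all ⊤)
  B1: | IN=(all ⊤) | OUT=(all ⊤)
  B2: | IN=(all ⊤) | OUT={a:0; rest ⊤}
  B3: | IN={a:0; rest ⊤} | OUT={a:0, c:1; rest ⊤}
  B4: | IN={a:0, c:1; rest ⊤} | OUT={a:0, c:1, d:1; rest ⊤}
  B5: | IN={a:0, c:1, d:1; rest ⊤} | OUT={a:0, c:1, d:1, f:2; rest ⊤}
  B6: | IN={a:0; rest ⊤} | OUT={a:0, f:2; rest ⊤}
  B7: | IN={a:0, f:2; rest ⊤} | OUT={a:0, f:2; rest ⊤}

Merge at B5: IN[B5] = OUT[B4] = {a: 0, b: ⊤, c: 1, d: 1, e: ⊤, f: ⊤}
Applying B5's transfer function to that IN value gives OUT[B5] (row B5 above).

Answer: {a: 0, b: ⊤, c: 1, d: 1, e: ⊤, f: 2}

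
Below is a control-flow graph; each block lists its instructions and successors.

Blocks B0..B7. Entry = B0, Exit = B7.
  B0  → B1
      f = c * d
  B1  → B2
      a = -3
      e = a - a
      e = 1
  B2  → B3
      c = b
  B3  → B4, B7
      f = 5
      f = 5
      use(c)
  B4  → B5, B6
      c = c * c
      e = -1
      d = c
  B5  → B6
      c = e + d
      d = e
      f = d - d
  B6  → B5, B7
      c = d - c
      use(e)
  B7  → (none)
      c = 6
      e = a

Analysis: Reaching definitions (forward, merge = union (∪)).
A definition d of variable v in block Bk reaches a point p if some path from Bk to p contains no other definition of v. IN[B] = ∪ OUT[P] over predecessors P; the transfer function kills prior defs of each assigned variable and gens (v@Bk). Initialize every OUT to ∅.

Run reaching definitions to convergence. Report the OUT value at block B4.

Answer: {a@B1, c@B4, d@B4, e@B4, f@B3}

Trace:
Converged values:
  B0:  IN={}  OUT={f@B0}
  B1:  IN={f@B0}  OUT={a@B1, e@B1, f@B0}
  B2:  IN={a@B1, e@B1, f@B0}  OUT={a@B1, c@B2, e@B1, f@B0}
  B3:  IN={a@B1, c@B2, e@B1, f@B0}  OUT={a@B1, c@B2, e@B1, f@B3}
  B4:  IN={a@B1, c@B2, e@B1, f@B3}  OUT={a@B1, c@B4, d@B4, e@B4, f@B3}
  B5:  IN={a@B1, c@B4, c@B6, d@B4, d@B5, e@B4, f@B3, f@B5}  OUT={a@B1, c@B5, d@B5, e@B4, f@B5}
  B6:  IN={a@B1, c@B4, c@B5, d@B4, d@B5, e@B4, f@B3, f@B5}  OUT={a@B1, c@B6, d@B4, d@B5, e@B4, f@B3, f@B5}
  B7:  IN={a@B1, c@B2, c@B6, d@B4, d@B5, e@B1, e@B4, f@B3, f@B5}  OUT={a@B1, c@B7, d@B4, d@B5, e@B7, f@B3, f@B5}

Merge at B4: IN[B4] = OUT[B3] = {a@B1, c@B2, e@B1, f@B3}
Applying B4's transfer function to that IN value gives OUT[B4] (row B4 above).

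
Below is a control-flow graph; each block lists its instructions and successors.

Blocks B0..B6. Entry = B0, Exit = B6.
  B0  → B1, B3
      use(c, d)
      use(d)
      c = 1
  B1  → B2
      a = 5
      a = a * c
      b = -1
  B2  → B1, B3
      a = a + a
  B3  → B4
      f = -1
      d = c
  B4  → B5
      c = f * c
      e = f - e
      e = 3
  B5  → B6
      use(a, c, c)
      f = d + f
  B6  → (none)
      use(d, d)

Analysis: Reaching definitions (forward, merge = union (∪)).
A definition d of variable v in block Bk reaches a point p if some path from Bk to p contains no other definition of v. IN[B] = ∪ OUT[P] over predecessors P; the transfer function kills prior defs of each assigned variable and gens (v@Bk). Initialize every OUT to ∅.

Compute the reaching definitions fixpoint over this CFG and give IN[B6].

Answer: {a@B2, b@B1, c@B4, d@B3, e@B4, f@B5}

Trace:
Fixpoint table:
  B0: | IN={} | OUT={c@B0}
  B1: | IN={a@B2, b@B1, c@B0} | OUT={a@B1, b@B1, c@B0}
  B2: | IN={a@B1, b@B1, c@B0} | OUT={a@B2, b@B1, c@B0}
  B3: | IN={a@B2, b@B1, c@B0} | OUT={a@B2, b@B1, c@B0, d@B3, f@B3}
  B4: | IN={a@B2, b@B1, c@B0, d@B3, f@B3} | OUT={a@B2, b@B1, c@B4, d@B3, e@B4, f@B3}
  B5: | IN={a@B2, b@B1, c@B4, d@B3, e@B4, f@B3} | OUT={a@B2, b@B1, c@B4, d@B3, e@B4, f@B5}
  B6: | IN={a@B2, b@B1, c@B4, d@B3, e@B4, f@B5} | OUT={a@B2, b@B1, c@B4, d@B3, e@B4, f@B5}

Merge at B6: IN[B6] = OUT[B5] = {a@B2, b@B1, c@B4, d@B3, e@B4, f@B5}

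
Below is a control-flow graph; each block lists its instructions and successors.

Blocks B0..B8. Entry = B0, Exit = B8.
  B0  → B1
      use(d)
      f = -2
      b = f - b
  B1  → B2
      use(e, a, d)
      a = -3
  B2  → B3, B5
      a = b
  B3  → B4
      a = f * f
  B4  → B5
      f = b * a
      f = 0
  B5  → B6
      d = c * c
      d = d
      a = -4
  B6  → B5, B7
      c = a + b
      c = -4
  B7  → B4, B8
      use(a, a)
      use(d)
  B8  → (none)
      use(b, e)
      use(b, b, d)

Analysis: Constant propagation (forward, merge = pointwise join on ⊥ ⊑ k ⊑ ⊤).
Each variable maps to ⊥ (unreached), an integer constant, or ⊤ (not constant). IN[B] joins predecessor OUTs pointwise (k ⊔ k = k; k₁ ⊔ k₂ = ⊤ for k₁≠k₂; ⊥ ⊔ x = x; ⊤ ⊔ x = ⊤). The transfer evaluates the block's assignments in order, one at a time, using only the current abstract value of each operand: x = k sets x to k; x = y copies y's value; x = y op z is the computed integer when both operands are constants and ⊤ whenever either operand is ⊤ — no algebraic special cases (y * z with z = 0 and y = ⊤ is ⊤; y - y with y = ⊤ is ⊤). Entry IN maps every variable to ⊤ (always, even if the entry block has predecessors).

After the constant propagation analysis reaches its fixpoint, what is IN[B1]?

Answer: {a: ⊤, b: ⊤, c: ⊤, d: ⊤, e: ⊤, f: -2}

Derivation:
Per-block solution:
  B0:   IN=(all ⊤)   OUT={f:-2; rest ⊤}
  B1:   IN={f:-2; rest ⊤}   OUT={a:-3, f:-2; rest ⊤}
  B2:   IN={a:-3, f:-2; rest ⊤}   OUT={f:-2; rest ⊤}
  B3:   IN={f:-2; rest ⊤}   OUT={a:4, f:-2; rest ⊤}
  B4:   IN=(all ⊤)   OUT={f:0; rest ⊤}
  B5:   IN=(all ⊤)   OUT={a:-4; rest ⊤}
  B6:   IN={a:-4; rest ⊤}   OUT={a:-4, c:-4; rest ⊤}
  B7:   IN={a:-4, c:-4; rest ⊤}   OUT={a:-4, c:-4; rest ⊤}
  B8:   IN={a:-4, c:-4; rest ⊤}   OUT={a:-4, c:-4; rest ⊤}

Merge at B1: IN[B1] = OUT[B0] = {a: ⊤, b: ⊤, c: ⊤, d: ⊤, e: ⊤, f: -2}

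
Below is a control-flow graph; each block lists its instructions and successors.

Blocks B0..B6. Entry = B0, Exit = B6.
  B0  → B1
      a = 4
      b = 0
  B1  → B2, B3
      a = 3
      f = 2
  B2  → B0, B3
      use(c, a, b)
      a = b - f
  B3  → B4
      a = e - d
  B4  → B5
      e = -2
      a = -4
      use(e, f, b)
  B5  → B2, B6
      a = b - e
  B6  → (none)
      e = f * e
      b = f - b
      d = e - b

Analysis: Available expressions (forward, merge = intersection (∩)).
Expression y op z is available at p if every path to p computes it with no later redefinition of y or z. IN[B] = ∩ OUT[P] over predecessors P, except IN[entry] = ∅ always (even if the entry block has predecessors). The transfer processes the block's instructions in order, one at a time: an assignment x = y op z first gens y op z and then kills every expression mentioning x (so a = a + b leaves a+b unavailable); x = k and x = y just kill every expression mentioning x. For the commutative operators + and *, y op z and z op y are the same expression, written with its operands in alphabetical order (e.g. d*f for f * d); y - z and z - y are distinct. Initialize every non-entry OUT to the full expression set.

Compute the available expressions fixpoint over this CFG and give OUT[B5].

Answer: {b-e}

Trace:
Fixpoint table:
  B0: | IN={} | OUT={}
  B1: | IN={} | OUT={}
  B2: | IN={} | OUT={b-f}
  B3: | IN={} | OUT={e-d}
  B4: | IN={e-d} | OUT={}
  B5: | IN={} | OUT={b-e}
  B6: | IN={b-e} | OUT={e-b}

Merge at B5: IN[B5] = OUT[B4] = {}
Applying B5's transfer function to that IN value gives OUT[B5] (row B5 above).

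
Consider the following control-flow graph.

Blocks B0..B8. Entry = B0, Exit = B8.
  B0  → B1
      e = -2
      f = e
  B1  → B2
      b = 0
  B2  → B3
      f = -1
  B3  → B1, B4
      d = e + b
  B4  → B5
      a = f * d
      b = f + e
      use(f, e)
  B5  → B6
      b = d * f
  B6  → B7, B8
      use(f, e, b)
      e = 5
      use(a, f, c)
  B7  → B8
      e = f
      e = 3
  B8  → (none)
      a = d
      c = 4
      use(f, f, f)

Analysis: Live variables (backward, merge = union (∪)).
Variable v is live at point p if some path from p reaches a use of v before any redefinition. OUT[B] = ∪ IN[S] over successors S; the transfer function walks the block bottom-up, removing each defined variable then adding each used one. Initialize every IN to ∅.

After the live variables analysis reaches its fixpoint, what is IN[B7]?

Fixpoint table:
  B0:  IN={c}  OUT={c, e}
  B1:  IN={c, e}  OUT={b, c, e}
  B2:  IN={b, c, e}  OUT={b, c, e, f}
  B3:  IN={b, c, e, f}  OUT={c, d, e, f}
  B4:  IN={c, d, e, f}  OUT={a, c, d, e, f}
  B5:  IN={a, c, d, e, f}  OUT={a, b, c, d, e, f}
  B6:  IN={a, b, c, d, e, f}  OUT={d, f}
  B7:  IN={d, f}  OUT={d, f}
  B8:  IN={d, f}  OUT={}

Merge at B7: OUT[B7] = IN[B8] = {d, f}
Applying B7's transfer function to that OUT value gives IN[B7] (row B7 above).

Answer: {d, f}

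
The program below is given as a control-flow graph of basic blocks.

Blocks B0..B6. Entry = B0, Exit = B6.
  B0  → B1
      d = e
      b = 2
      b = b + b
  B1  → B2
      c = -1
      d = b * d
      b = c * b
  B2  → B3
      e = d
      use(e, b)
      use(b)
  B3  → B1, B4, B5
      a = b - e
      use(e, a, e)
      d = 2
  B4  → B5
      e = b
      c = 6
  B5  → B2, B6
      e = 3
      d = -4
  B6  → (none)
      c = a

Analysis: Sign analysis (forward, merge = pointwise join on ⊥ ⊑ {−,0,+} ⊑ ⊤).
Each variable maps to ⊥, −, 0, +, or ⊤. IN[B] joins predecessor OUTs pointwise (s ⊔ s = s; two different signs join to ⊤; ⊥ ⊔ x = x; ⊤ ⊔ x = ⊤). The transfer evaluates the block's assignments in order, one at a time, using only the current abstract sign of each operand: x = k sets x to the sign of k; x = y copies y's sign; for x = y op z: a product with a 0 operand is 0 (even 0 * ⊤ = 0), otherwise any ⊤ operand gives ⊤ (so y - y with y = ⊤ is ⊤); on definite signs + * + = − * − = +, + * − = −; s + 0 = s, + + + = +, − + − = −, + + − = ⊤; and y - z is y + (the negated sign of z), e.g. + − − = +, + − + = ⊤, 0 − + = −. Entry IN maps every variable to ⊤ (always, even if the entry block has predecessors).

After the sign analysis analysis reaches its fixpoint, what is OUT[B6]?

Answer: {a: ⊤, b: ⊤, c: ⊤, d: -, e: +, f: ⊤}

Trace:
Fixpoint table:
  B0:   IN=(all ⊤)   OUT={b:+; rest ⊤}
  B1:   IN=(all ⊤)   OUT={c:-; rest ⊤}
  B2:   IN=(all ⊤)   OUT=(all ⊤)
  B3:   IN=(all ⊤)   OUT={d:+; rest ⊤}
  B4:   IN={d:+; rest ⊤}   OUT={c:+, d:+; rest ⊤}
  B5:   IN={d:+; rest ⊤}   OUT={d:-, e:+; rest ⊤}
  B6:   IN={d:-, e:+; rest ⊤}   OUT={d:-, e:+; rest ⊤}

Merge at B6: IN[B6] = OUT[B5] = {a: ⊤, b: ⊤, c: ⊤, d: -, e: +, f: ⊤}
Applying B6's transfer function to that IN value gives OUT[B6] (row B6 above).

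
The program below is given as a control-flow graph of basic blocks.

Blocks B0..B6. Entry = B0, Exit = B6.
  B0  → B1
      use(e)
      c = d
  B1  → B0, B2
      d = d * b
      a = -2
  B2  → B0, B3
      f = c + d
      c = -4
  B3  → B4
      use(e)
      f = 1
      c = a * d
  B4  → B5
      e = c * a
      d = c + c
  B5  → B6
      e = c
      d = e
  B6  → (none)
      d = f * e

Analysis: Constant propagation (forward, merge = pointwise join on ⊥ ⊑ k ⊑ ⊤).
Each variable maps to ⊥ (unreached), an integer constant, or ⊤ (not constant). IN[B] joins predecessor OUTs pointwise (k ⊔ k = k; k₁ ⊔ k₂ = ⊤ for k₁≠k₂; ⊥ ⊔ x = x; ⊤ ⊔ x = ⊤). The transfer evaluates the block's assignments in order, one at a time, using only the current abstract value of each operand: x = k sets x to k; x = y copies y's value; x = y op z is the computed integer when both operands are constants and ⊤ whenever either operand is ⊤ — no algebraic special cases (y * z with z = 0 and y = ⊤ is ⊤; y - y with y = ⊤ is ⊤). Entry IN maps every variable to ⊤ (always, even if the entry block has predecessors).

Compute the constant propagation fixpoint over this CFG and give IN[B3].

Answer: {a: -2, b: ⊤, c: -4, d: ⊤, e: ⊤, f: ⊤}

Trace:
Per-block solution:
  B0: | IN=(all ⊤) | OUT=(all ⊤)
  B1: | IN=(all ⊤) | OUT={a:-2; rest ⊤}
  B2: | IN={a:-2; rest ⊤} | OUT={a:-2, c:-4; rest ⊤}
  B3: | IN={a:-2, c:-4; rest ⊤} | OUT={a:-2, f:1; rest ⊤}
  B4: | IN={a:-2, f:1; rest ⊤} | OUT={a:-2, f:1; rest ⊤}
  B5: | IN={a:-2, f:1; rest ⊤} | OUT={a:-2, f:1; rest ⊤}
  B6: | IN={a:-2, f:1; rest ⊤} | OUT={a:-2, f:1; rest ⊤}

Merge at B3: IN[B3] = OUT[B2] = {a: -2, b: ⊤, c: -4, d: ⊤, e: ⊤, f: ⊤}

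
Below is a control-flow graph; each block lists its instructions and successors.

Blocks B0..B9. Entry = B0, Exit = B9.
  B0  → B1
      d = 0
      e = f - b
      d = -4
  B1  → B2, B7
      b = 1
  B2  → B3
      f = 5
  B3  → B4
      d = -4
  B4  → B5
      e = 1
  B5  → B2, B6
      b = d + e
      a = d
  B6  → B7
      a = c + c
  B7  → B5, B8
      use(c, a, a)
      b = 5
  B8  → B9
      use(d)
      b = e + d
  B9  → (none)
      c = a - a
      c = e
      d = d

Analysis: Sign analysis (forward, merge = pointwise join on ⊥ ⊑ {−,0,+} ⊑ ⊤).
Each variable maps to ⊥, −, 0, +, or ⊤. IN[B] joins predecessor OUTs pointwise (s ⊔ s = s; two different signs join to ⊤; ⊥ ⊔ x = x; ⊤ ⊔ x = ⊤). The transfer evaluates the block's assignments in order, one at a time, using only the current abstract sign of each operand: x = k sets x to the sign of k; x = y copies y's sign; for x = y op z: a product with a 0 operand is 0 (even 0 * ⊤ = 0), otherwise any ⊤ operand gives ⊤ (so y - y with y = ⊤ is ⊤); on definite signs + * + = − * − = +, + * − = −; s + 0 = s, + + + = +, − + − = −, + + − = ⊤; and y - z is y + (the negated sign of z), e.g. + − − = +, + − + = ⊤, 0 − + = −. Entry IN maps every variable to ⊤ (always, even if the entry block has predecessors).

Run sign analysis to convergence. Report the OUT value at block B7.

Per-block solution:
  B0:  IN=(all ⊤)  OUT={d:-; rest ⊤}
  B1:  IN={d:-; rest ⊤}  OUT={b:+, d:-; rest ⊤}
  B2:  IN={d:-; rest ⊤}  OUT={d:-, f:+; rest ⊤}
  B3:  IN={d:-, f:+; rest ⊤}  OUT={d:-, f:+; rest ⊤}
  B4:  IN={d:-, f:+; rest ⊤}  OUT={d:-, e:+, f:+; rest ⊤}
  B5:  IN={d:-; rest ⊤}  OUT={a:-, d:-; rest ⊤}
  B6:  IN={a:-, d:-; rest ⊤}  OUT={d:-; rest ⊤}
  B7:  IN={d:-; rest ⊤}  OUT={b:+, d:-; rest ⊤}
  B8:  IN={b:+, d:-; rest ⊤}  OUT={d:-; rest ⊤}
  B9:  IN={d:-; rest ⊤}  OUT={d:-; rest ⊤}

Merge at B7: IN[B7] = OUT[B1] ⊔ OUT[B6] = {a: ⊤, b: ⊤, c: ⊤, d: -, e: ⊤, f: ⊤}
Applying B7's transfer function to that IN value gives OUT[B7] (row B7 above).

Answer: {a: ⊤, b: +, c: ⊤, d: -, e: ⊤, f: ⊤}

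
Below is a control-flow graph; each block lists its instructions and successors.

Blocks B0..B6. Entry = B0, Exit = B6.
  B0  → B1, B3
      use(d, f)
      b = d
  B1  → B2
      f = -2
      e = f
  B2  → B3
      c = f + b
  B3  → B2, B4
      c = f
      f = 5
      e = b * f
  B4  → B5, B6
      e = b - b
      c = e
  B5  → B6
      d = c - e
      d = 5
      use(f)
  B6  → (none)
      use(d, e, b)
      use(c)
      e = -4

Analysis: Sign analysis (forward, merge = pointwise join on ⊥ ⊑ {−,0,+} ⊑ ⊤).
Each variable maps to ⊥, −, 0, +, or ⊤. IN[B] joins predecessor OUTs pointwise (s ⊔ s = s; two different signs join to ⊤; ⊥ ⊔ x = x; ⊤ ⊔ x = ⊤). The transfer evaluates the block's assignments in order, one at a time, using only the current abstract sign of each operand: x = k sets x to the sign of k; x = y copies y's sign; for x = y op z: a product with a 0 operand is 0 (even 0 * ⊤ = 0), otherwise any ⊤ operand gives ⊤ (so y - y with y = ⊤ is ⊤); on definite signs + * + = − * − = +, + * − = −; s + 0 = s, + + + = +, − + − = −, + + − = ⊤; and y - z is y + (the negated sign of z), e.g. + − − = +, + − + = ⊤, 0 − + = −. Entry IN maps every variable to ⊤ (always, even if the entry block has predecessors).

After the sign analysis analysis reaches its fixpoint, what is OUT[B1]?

Converged values:
  B0: | IN=(all ⊤) | OUT=(all ⊤)
  B1: | IN=(all ⊤) | OUT={e:-, f:-; rest ⊤}
  B2: | IN=(all ⊤) | OUT=(all ⊤)
  B3: | IN=(all ⊤) | OUT={f:+; rest ⊤}
  B4: | IN={f:+; rest ⊤} | OUT={f:+; rest ⊤}
  B5: | IN={f:+; rest ⊤} | OUT={d:+, f:+; rest ⊤}
  B6: | IN={f:+; rest ⊤} | OUT={e:-, f:+; rest ⊤}

Merge at B1: IN[B1] = OUT[B0] = {a: ⊤, b: ⊤, c: ⊤, d: ⊤, e: ⊤, f: ⊤}
Applying B1's transfer function to that IN value gives OUT[B1] (row B1 above).

Answer: {a: ⊤, b: ⊤, c: ⊤, d: ⊤, e: -, f: -}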